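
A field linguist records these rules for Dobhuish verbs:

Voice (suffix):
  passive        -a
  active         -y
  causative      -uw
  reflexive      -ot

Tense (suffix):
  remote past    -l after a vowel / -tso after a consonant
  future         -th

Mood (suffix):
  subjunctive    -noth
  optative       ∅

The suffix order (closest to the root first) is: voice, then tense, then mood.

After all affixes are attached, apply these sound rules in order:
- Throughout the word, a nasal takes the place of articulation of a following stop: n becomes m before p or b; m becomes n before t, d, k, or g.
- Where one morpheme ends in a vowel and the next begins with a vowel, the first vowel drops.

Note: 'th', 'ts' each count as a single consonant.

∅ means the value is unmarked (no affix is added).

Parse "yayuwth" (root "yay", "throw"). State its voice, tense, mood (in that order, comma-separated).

causative, future, optative

Segment: yay-uw-th.
voice: -uw → causative.
tense: -th → future.
mood: ∅ → optative.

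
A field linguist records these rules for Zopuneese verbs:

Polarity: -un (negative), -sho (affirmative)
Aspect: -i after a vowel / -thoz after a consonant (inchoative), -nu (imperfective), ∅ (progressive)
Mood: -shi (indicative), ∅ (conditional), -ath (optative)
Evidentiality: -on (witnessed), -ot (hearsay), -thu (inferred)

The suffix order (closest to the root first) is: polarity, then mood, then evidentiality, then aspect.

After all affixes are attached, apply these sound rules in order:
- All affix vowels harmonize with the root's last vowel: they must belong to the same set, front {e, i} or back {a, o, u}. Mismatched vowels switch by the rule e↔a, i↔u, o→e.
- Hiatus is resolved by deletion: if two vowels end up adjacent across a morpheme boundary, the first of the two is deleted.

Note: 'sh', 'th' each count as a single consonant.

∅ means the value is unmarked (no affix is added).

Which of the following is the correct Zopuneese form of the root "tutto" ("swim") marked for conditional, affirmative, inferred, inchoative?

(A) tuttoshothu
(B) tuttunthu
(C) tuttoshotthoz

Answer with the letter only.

Attach polarity affirmative -sho → tuttosho.
mood = conditional: zero marking, form stays tuttosho.
Attach evidentiality inferred -thu → tuttoshothu.
Attach aspect inchoative -i (after vowel 'u') → tuttoshothui.
Apply vowel harmony: tuttoshothui → tuttoshothuu.
Apply vowel deletion: tuttoshothuu → tuttoshothu.
So the correct form is tuttoshothu, option (A).
(C) tuttoshotthoz is wrong: it uses hearsay instead of inferred for evidentiality.
(B) tuttunthu is wrong: it uses negative instead of affirmative for polarity.

A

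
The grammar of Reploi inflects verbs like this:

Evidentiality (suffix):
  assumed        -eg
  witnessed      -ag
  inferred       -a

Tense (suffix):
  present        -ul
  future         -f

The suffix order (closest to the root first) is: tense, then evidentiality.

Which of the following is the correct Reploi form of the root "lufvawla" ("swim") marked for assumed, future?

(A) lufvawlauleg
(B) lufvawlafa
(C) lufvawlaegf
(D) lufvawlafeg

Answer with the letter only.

Attach tense future -f → lufvawlaf.
Attach evidentiality assumed -eg → lufvawlafeg.
So the correct form is lufvawlafeg, option (D).
(A) lufvawlauleg is wrong: it uses present instead of future for tense.
(B) lufvawlafa is wrong: it uses inferred instead of assumed for evidentiality.
(C) lufvawlaegf is wrong: it has the affixes in the wrong order.

D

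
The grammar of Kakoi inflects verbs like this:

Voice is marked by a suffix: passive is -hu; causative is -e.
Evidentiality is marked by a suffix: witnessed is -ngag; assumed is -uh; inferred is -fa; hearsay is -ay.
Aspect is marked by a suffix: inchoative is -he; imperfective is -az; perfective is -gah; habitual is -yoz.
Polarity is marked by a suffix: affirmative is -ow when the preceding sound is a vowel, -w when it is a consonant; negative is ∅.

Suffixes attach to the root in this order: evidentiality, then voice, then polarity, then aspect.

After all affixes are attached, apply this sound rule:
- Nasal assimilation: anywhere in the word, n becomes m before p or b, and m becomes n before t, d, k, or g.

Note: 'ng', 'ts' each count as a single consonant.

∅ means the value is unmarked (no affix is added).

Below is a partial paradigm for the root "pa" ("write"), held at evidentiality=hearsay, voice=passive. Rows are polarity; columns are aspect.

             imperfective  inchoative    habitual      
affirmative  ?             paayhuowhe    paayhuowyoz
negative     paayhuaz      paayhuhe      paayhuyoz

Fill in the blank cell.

Attach evidentiality hearsay -ay → paay.
Attach voice passive -hu → paayhu.
Attach polarity affirmative -ow (after vowel 'u') → paayhuow.
Attach aspect imperfective -az → paayhuowaz.
Nasal assimilation: no change.

paayhuowaz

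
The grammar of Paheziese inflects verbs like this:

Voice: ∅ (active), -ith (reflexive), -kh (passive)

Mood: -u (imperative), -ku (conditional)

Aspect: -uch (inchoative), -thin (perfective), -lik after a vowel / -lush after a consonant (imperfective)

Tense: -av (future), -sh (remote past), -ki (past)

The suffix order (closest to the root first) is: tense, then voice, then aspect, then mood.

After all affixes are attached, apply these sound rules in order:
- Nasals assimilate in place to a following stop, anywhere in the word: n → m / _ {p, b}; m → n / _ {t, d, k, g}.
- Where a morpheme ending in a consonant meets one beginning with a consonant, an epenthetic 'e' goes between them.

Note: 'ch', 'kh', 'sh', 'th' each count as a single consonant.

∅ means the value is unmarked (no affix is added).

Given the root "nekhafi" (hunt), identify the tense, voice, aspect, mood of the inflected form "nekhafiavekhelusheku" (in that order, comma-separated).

future, passive, imperfective, conditional

Segment: nekhafi-av-kh-lush-ku.
tense: -av → future.
voice: -kh → passive.
aspect: -lik/lush → imperfective.
mood: -ku → conditional.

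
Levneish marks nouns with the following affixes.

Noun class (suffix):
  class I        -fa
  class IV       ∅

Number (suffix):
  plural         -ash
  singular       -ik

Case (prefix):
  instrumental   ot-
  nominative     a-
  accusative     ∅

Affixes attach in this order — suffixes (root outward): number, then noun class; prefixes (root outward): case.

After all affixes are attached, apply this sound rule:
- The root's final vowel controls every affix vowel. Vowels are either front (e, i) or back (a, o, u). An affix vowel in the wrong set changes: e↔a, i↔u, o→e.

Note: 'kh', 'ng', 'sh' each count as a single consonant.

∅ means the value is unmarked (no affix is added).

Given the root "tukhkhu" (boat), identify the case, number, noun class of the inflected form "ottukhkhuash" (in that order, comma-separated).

instrumental, plural, class IV

Segment: ot-tukhkhu-ash.
case: ot- → instrumental.
number: -ash → plural.
noun class: ∅ → class IV.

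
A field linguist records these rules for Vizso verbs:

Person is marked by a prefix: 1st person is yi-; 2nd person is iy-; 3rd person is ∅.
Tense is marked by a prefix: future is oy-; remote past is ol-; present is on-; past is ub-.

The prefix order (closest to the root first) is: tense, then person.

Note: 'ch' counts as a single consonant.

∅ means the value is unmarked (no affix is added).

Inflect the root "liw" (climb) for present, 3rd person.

onliw

Attach tense present on- → onliw.
person = 3rd person: zero marking, form stays onliw.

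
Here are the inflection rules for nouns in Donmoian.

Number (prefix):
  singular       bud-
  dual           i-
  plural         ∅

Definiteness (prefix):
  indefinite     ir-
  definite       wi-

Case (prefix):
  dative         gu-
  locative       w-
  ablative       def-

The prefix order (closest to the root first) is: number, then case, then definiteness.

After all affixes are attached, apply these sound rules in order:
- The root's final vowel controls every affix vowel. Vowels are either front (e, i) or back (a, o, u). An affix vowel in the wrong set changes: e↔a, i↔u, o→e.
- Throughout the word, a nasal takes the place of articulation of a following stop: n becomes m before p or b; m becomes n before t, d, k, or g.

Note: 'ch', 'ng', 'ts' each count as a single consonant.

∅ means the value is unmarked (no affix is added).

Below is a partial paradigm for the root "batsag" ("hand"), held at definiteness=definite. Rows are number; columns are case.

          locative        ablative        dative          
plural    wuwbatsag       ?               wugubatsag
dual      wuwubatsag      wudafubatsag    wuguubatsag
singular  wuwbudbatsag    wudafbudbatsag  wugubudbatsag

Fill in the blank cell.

number = plural: zero marking, form stays batsag.
Attach case ablative def- → defbatsag.
Attach definiteness definite wi- → widefbatsag.
Apply vowel harmony: widefbatsag → wudafbatsag.
Nasal assimilation: no change.

wudafbatsag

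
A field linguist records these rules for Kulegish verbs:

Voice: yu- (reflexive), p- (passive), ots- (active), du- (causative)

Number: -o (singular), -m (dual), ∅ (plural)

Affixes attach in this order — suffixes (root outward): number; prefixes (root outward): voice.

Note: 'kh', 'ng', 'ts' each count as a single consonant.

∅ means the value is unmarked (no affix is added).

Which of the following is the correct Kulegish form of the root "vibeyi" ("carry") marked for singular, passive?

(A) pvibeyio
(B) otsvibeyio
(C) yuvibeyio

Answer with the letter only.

Attach number singular -o → vibeyio.
Attach voice passive p- → pvibeyio.
So the correct form is pvibeyio, option (A).
(C) yuvibeyio is wrong: it uses reflexive instead of passive for voice.
(B) otsvibeyio is wrong: it uses active instead of passive for voice.

A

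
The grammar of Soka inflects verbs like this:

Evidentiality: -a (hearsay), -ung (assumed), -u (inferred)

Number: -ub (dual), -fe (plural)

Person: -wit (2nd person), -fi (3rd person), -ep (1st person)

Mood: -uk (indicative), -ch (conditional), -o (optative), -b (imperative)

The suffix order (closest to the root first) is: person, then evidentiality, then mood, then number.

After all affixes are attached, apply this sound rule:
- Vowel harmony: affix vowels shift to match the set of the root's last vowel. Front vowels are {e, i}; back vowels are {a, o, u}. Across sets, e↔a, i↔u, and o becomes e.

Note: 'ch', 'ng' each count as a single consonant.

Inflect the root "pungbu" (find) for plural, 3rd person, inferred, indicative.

pungbufuuukfa

Attach person 3rd person -fi → pungbufi.
Attach evidentiality inferred -u → pungbufiu.
Attach mood indicative -uk → pungbufiuuk.
Attach number plural -fe → pungbufiuukfe.
Apply vowel harmony: pungbufiuukfe → pungbufuuukfa.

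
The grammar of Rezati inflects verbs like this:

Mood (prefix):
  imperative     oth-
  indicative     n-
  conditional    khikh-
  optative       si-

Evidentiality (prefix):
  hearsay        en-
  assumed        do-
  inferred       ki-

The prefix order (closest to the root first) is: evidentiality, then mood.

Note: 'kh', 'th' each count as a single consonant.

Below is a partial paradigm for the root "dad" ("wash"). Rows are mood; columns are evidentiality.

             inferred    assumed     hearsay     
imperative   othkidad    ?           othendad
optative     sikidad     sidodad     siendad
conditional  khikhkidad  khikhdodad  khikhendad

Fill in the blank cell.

Attach evidentiality assumed do- → dodad.
Attach mood imperative oth- → othdodad.

othdodad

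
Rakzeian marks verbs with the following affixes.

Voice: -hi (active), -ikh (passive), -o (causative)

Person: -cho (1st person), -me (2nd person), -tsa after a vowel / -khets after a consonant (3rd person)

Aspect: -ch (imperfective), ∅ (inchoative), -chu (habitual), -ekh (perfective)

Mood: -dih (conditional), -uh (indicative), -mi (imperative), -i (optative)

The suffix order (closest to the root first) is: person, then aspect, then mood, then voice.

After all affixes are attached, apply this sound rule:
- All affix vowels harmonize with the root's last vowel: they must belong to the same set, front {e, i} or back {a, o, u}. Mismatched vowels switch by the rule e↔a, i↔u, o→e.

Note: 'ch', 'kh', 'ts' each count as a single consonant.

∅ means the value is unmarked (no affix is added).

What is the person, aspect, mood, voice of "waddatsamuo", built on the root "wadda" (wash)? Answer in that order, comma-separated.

3rd person, inchoative, imperative, causative

Segment: wadda-tsa-mi-o.
person: -tsa/khets → 3rd person.
aspect: ∅ → inchoative.
mood: -mi → imperative.
voice: -o → causative.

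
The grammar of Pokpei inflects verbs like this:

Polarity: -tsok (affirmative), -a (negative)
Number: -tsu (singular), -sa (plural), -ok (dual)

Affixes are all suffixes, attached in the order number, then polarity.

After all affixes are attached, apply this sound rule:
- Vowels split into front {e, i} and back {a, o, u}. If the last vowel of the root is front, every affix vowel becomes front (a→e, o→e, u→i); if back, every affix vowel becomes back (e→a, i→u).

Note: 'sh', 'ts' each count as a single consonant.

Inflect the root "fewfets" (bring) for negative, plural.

fewfetssee

Attach number plural -sa → fewfetssa.
Attach polarity negative -a → fewfetssaa.
Apply vowel harmony: fewfetssaa → fewfetssee.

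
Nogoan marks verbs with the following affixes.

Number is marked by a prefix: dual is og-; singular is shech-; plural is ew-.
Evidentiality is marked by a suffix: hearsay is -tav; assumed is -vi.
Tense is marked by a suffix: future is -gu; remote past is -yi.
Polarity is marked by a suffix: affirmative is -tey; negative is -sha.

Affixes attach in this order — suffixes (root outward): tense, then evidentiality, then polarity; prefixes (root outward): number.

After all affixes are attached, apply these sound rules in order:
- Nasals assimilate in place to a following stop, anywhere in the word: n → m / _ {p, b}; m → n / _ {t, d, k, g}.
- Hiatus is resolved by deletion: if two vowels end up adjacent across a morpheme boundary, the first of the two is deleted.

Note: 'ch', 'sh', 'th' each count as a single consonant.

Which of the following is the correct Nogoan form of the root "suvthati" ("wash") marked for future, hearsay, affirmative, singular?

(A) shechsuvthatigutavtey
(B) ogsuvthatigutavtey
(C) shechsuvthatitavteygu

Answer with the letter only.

A

Attach tense future -gu → suvthatigu.
Attach evidentiality hearsay -tav → suvthatigutav.
Attach polarity affirmative -tey → suvthatigutavtey.
Attach number singular shech- → shechsuvthatigutavtey.
Nasal assimilation: no change.
Vowel deletion: no change.
So the correct form is shechsuvthatigutavtey, option (A).
(B) ogsuvthatigutavtey is wrong: it uses dual instead of singular for number.
(C) shechsuvthatitavteygu is wrong: it has the affixes in the wrong order.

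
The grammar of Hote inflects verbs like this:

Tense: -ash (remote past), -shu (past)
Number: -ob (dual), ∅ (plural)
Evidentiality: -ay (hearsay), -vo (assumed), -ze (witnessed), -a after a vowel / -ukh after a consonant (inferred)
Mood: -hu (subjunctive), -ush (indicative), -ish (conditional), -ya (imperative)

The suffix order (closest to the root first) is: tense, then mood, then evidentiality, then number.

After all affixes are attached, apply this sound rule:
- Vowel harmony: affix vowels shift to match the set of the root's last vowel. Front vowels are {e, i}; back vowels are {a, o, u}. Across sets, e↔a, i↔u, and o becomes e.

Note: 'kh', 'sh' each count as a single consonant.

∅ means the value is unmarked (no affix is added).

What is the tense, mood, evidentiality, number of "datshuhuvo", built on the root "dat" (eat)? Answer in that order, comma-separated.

past, subjunctive, assumed, plural

Segment: dat-shu-hu-vo.
tense: -shu → past.
mood: -hu → subjunctive.
evidentiality: -vo → assumed.
number: ∅ → plural.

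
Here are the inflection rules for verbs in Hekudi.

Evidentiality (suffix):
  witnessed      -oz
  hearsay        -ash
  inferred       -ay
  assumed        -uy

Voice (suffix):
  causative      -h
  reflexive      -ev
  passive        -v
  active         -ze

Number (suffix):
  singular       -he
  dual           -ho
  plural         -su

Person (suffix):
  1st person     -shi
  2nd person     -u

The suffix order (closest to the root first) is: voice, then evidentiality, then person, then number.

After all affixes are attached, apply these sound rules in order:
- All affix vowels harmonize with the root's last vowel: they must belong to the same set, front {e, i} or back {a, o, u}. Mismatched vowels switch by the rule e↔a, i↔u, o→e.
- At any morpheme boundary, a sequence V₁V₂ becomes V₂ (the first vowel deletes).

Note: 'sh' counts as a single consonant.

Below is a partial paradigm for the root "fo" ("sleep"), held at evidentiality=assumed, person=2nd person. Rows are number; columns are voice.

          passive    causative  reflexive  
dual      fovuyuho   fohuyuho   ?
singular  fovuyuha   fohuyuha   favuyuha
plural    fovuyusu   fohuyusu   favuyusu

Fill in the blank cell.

Attach voice reflexive -ev → foev.
Attach evidentiality assumed -uy → foevuy.
Attach person 2nd person -u → foevuyu.
Attach number dual -ho → foevuyuho.
Apply vowel harmony: foevuyuho → foavuyuho.
Apply vowel deletion: foavuyuho → favuyuho.

favuyuho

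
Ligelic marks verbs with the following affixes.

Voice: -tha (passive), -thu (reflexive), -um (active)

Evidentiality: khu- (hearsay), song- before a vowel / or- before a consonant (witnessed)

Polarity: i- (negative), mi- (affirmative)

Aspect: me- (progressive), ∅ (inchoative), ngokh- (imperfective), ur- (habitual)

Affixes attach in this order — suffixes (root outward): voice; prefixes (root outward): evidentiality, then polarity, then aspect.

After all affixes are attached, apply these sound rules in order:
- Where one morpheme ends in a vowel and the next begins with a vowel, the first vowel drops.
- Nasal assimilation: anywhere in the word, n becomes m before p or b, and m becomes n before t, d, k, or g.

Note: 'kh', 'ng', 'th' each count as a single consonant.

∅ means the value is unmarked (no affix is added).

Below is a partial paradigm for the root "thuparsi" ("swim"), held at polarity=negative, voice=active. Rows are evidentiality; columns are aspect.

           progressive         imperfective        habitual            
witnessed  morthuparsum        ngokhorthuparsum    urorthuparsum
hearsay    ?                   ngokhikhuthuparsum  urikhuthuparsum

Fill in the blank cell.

mikhuthuparsum

Attach evidentiality hearsay khu- → khuthuparsi.
Attach polarity negative i- → ikhuthuparsi.
Attach aspect progressive me- → meikhuthuparsi.
Attach voice active -um → meikhuthuparsium.
Apply vowel deletion: meikhuthuparsium → mikhuthuparsum.
Nasal assimilation: no change.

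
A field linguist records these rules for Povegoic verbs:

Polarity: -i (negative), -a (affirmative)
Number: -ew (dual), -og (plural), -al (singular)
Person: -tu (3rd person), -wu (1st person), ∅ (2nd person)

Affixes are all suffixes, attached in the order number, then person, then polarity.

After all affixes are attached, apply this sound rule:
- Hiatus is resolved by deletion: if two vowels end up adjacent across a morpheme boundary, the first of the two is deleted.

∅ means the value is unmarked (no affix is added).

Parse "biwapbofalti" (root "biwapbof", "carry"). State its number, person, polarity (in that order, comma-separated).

Segment: biwapbof-al-tu-i.
number: -al → singular.
person: -tu → 3rd person.
polarity: -i → negative.

singular, 3rd person, negative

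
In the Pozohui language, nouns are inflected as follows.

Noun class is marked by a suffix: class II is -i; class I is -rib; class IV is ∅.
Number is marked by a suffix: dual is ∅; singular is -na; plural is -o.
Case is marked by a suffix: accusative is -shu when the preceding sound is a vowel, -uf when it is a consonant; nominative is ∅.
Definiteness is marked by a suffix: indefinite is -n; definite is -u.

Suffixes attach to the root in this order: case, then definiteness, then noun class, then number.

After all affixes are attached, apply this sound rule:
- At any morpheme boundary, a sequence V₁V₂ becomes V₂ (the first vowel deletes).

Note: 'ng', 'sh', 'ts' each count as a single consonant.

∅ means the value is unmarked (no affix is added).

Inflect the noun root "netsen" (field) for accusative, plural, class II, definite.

netsenufo

Attach case accusative -uf (after consonant 'n') → netsenuf.
Attach definiteness definite -u → netsenufu.
Attach noun class class II -i → netsenufui.
Attach number plural -o → netsenufuio.
Apply vowel deletion: netsenufuio → netsenufo.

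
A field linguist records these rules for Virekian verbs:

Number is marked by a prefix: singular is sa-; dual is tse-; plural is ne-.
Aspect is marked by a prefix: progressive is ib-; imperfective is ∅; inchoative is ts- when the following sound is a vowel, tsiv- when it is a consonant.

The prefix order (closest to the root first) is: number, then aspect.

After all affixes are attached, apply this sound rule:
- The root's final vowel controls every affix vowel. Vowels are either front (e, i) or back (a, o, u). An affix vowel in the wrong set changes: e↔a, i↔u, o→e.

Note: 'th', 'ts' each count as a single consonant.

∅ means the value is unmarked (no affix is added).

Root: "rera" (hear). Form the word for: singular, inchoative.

tsuvsarera

Attach number singular sa- → sarera.
Attach aspect inchoative tsiv- (before consonant 's') → tsivsarera.
Apply vowel harmony: tsivsarera → tsuvsarera.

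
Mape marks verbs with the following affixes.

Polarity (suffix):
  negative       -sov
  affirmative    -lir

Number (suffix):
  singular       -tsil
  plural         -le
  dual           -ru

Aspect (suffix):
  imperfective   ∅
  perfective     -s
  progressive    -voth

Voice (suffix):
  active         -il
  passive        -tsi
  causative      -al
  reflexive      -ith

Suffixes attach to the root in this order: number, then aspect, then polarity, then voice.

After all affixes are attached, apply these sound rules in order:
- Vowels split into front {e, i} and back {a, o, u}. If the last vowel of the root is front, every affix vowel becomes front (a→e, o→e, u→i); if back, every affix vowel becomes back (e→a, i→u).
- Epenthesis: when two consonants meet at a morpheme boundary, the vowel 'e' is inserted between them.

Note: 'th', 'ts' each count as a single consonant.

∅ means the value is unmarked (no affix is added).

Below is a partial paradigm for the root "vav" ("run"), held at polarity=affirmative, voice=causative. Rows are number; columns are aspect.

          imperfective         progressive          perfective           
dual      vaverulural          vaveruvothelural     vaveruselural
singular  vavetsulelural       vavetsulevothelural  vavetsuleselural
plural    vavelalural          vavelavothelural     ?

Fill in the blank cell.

Attach number plural -le → vavle.
Attach aspect perfective -s → vavles.
Attach polarity affirmative -lir → vavleslir.
Attach voice causative -al → vavlesliral.
Apply vowel harmony: vavlesliral → vavlaslural.
Apply epenthesis: vavlaslural → vavelaselural.

vavelaselural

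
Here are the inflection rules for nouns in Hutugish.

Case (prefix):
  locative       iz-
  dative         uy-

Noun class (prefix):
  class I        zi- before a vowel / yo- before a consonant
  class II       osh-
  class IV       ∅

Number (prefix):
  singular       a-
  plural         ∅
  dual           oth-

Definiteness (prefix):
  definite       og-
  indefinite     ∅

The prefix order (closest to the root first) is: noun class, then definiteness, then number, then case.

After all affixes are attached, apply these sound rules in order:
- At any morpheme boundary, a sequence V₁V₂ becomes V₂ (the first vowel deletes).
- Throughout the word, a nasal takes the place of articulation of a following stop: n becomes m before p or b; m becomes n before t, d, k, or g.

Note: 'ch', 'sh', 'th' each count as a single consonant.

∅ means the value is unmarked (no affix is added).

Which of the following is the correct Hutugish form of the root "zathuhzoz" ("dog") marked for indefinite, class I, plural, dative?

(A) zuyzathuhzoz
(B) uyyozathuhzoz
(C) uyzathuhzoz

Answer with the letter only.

B

Attach noun class class I yo- (before consonant 'z') → yozathuhzoz.
definiteness = indefinite: zero marking, form stays yozathuhzoz.
number = plural: zero marking, form stays yozathuhzoz.
Attach case dative uy- → uyyozathuhzoz.
Vowel deletion: no change.
Nasal assimilation: no change.
So the correct form is uyyozathuhzoz, option (B).
(C) uyzathuhzoz is wrong: it uses class IV instead of class I for noun class.
(A) zuyzathuhzoz is wrong: it has the affixes in the wrong order.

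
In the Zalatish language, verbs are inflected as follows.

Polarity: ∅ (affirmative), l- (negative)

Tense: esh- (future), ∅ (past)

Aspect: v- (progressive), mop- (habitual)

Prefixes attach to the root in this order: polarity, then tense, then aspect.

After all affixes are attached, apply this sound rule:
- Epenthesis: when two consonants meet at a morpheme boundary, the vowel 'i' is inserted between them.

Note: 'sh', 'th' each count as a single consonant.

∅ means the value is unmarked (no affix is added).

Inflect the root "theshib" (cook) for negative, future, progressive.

Attach polarity negative l- → ltheshib.
Attach tense future esh- → eshltheshib.
Attach aspect progressive v- → veshltheshib.
Apply epenthesis: veshltheshib → veshilitheshib.

veshilitheshib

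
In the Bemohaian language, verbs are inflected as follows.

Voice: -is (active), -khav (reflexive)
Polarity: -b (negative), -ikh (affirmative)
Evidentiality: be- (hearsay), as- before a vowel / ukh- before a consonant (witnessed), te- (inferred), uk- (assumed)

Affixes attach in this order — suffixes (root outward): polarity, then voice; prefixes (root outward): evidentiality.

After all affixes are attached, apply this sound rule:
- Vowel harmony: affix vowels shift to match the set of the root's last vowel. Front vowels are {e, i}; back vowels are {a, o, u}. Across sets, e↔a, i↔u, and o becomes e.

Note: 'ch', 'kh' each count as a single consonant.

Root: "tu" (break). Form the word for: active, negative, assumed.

Attach polarity negative -b → tub.
Attach voice active -is → tubis.
Attach evidentiality assumed uk- → uktubis.
Apply vowel harmony: uktubis → uktubus.

uktubus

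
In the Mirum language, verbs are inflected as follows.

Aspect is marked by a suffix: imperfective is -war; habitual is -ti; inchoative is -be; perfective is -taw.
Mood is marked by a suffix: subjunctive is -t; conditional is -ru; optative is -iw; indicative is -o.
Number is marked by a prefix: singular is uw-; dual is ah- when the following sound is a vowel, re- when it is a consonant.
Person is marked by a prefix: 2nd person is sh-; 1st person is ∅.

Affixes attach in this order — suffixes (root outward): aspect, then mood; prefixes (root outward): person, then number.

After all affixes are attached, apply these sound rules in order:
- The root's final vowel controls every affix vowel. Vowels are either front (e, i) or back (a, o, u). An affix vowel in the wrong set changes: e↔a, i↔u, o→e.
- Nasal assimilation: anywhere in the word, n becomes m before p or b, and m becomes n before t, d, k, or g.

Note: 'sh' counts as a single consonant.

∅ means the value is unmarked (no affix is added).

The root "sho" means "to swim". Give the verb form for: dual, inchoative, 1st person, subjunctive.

person = 1st person: zero marking, form stays sho.
Attach aspect inchoative -be → shobe.
Attach mood subjunctive -t → shobet.
Attach number dual re- (before consonant 'sh') → reshobet.
Apply vowel harmony: reshobet → rashobat.
Nasal assimilation: no change.

rashobat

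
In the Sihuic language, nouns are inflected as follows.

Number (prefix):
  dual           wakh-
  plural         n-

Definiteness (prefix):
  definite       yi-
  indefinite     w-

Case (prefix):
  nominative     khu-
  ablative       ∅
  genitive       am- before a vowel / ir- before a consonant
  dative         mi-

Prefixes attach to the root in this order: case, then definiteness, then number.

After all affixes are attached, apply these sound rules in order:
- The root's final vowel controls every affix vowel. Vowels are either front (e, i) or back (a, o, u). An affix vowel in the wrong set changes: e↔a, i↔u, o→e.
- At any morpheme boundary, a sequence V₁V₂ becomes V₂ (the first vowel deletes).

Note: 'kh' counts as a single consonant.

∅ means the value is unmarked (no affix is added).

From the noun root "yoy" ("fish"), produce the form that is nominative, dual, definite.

Attach case nominative khu- → khuyoy.
Attach definiteness definite yi- → yikhuyoy.
Attach number dual wakh- → wakhyikhuyoy.
Apply vowel harmony: wakhyikhuyoy → wakhyukhuyoy.
Vowel deletion: no change.

wakhyukhuyoy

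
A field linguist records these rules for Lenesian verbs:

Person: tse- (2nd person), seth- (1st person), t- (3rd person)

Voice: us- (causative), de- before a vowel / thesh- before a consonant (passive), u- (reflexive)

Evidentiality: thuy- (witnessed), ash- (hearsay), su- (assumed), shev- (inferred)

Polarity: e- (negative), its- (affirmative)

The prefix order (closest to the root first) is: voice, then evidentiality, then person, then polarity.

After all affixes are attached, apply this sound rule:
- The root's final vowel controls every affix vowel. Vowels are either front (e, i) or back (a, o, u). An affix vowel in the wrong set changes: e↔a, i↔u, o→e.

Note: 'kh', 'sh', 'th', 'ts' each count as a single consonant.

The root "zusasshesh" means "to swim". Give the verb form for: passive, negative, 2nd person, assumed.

etsesitheshzusasshesh

Attach voice passive thesh- (before consonant 'z') → theshzusasshesh.
Attach evidentiality assumed su- → sutheshzusasshesh.
Attach person 2nd person tse- → tsesutheshzusasshesh.
Attach polarity negative e- → etsesutheshzusasshesh.
Apply vowel harmony: etsesutheshzusasshesh → etsesitheshzusasshesh.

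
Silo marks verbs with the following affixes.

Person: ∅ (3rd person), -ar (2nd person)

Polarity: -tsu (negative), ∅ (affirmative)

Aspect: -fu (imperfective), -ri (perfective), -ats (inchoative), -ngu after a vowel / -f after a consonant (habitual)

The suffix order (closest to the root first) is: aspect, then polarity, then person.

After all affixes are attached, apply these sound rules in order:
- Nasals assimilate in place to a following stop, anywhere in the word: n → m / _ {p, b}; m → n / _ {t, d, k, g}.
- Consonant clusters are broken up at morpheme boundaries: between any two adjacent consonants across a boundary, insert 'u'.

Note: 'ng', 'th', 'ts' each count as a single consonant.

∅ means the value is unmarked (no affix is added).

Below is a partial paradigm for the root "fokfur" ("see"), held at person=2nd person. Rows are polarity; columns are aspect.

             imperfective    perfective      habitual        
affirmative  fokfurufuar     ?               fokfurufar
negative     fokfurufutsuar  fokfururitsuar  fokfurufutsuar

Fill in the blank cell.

Attach aspect perfective -ri → fokfurri.
polarity = affirmative: zero marking, form stays fokfurri.
Attach person 2nd person -ar → fokfurriar.
Nasal assimilation: no change.
Apply epenthesis: fokfurriar → fokfururiar.

fokfururiar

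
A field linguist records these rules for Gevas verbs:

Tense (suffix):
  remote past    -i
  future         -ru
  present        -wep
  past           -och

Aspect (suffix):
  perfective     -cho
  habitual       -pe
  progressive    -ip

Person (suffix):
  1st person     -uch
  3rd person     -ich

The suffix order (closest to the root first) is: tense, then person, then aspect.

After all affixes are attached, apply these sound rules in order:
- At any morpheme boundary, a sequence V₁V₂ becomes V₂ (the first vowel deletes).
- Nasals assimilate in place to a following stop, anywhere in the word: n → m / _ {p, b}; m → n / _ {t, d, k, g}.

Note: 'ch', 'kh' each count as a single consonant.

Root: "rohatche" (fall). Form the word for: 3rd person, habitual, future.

rohatcherichpe

Attach tense future -ru → rohatcheru.
Attach person 3rd person -ich → rohatcheruich.
Attach aspect habitual -pe → rohatcheruichpe.
Apply vowel deletion: rohatcheruichpe → rohatcherichpe.
Nasal assimilation: no change.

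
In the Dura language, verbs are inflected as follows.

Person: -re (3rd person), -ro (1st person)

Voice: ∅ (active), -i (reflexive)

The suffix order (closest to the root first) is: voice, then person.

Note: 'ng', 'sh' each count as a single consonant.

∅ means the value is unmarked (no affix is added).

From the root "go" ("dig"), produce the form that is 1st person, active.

voice = active: zero marking, form stays go.
Attach person 1st person -ro → goro.

goro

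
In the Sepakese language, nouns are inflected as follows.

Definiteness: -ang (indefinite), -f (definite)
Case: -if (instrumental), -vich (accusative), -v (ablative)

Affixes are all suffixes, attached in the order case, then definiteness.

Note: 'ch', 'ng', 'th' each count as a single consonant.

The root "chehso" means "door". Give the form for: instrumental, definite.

chehsoiff

Attach case instrumental -if → chehsoif.
Attach definiteness definite -f → chehsoiff.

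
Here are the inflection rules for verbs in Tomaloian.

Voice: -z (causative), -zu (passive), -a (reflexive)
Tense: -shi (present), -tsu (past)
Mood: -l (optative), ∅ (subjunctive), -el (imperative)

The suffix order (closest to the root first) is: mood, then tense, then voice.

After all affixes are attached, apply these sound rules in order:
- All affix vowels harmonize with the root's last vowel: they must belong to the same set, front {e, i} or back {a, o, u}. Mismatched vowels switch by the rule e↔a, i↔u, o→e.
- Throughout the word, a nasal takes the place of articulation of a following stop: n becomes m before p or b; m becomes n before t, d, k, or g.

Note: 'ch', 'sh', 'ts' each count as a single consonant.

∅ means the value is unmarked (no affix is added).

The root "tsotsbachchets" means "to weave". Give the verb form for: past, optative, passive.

tsotsbachchetsltsizi

Attach mood optative -l → tsotsbachchetsl.
Attach tense past -tsu → tsotsbachchetsltsu.
Attach voice passive -zu → tsotsbachchetsltsuzu.
Apply vowel harmony: tsotsbachchetsltsuzu → tsotsbachchetsltsizi.
Nasal assimilation: no change.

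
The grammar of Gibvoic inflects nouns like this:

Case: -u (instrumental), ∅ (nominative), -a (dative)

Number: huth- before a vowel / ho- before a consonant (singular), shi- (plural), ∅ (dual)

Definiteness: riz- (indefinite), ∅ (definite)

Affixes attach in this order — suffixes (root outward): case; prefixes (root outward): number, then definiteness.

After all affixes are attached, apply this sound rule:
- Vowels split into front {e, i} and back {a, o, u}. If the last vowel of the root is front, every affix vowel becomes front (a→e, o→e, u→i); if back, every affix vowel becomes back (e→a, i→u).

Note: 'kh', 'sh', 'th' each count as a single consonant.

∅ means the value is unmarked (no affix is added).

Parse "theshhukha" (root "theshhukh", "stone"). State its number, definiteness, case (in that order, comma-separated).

dual, definite, dative

Segment: theshhukh-a.
number: ∅ → dual.
definiteness: ∅ → definite.
case: -a → dative.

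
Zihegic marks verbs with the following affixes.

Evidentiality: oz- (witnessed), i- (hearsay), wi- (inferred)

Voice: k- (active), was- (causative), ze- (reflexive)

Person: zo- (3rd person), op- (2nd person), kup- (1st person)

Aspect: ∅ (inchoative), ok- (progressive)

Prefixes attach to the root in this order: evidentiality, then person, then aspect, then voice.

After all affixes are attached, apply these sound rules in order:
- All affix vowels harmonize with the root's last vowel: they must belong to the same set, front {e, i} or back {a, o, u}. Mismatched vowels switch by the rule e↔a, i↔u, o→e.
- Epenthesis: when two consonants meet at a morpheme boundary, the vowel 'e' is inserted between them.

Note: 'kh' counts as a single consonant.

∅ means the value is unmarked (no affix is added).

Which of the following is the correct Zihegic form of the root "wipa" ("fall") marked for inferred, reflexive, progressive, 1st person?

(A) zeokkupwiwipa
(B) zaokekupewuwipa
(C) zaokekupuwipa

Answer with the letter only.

Attach evidentiality inferred wi- → wiwipa.
Attach person 1st person kup- → kupwiwipa.
Attach aspect progressive ok- → okkupwiwipa.
Attach voice reflexive ze- → zeokkupwiwipa.
Apply vowel harmony: zeokkupwiwipa → zaokkupwuwipa.
Apply epenthesis: zaokkupwuwipa → zaokekupewuwipa.
So the correct form is zaokekupewuwipa, option (B).
(A) zeokkupwiwipa is wrong: it fails to apply the sound rule(s).
(C) zaokekupuwipa is wrong: it uses hearsay instead of inferred for evidentiality.

B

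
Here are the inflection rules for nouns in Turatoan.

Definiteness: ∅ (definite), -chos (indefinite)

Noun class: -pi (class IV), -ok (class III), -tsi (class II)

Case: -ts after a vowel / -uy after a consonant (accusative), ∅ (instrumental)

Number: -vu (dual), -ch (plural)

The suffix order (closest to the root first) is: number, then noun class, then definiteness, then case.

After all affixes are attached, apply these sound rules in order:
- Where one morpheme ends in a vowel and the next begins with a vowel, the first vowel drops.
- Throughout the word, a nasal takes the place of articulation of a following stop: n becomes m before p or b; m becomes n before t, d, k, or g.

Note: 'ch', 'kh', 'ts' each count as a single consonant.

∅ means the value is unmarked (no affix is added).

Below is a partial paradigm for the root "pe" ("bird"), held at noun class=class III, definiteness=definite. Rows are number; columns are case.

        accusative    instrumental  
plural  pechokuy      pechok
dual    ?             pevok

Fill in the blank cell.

pevokuy

Attach number dual -vu → pevu.
Attach noun class class III -ok → pevuok.
definiteness = definite: zero marking, form stays pevuok.
Attach case accusative -uy (after consonant 'k') → pevuokuy.
Apply vowel deletion: pevuokuy → pevokuy.
Nasal assimilation: no change.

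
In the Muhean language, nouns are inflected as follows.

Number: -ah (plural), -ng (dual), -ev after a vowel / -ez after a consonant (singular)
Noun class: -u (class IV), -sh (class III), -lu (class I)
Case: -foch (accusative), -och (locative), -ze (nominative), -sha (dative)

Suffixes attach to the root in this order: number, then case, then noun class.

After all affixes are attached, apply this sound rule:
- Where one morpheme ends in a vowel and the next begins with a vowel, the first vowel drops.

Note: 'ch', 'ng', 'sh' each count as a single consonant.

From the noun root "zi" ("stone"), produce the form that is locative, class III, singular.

zevochsh

Attach number singular -ev (after vowel 'i') → ziev.
Attach case locative -och → zievoch.
Attach noun class class III -sh → zievochsh.
Apply vowel deletion: zievochsh → zevochsh.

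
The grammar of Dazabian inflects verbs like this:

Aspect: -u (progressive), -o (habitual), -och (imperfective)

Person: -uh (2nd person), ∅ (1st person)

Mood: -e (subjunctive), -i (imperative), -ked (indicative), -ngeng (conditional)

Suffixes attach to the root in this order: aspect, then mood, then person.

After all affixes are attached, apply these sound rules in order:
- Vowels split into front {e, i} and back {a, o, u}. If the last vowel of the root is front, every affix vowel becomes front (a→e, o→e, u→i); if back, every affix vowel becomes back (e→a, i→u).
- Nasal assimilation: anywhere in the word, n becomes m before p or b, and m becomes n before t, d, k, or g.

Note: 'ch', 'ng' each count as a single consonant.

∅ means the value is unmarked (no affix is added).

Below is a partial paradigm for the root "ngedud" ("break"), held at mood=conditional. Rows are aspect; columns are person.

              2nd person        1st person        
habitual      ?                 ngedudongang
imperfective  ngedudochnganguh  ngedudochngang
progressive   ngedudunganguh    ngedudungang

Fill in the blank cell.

Attach aspect habitual -o → ngedudo.
Attach mood conditional -ngeng → ngedudongeng.
Attach person 2nd person -uh → ngedudongenguh.
Apply vowel harmony: ngedudongenguh → ngedudonganguh.
Nasal assimilation: no change.

ngedudonganguh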